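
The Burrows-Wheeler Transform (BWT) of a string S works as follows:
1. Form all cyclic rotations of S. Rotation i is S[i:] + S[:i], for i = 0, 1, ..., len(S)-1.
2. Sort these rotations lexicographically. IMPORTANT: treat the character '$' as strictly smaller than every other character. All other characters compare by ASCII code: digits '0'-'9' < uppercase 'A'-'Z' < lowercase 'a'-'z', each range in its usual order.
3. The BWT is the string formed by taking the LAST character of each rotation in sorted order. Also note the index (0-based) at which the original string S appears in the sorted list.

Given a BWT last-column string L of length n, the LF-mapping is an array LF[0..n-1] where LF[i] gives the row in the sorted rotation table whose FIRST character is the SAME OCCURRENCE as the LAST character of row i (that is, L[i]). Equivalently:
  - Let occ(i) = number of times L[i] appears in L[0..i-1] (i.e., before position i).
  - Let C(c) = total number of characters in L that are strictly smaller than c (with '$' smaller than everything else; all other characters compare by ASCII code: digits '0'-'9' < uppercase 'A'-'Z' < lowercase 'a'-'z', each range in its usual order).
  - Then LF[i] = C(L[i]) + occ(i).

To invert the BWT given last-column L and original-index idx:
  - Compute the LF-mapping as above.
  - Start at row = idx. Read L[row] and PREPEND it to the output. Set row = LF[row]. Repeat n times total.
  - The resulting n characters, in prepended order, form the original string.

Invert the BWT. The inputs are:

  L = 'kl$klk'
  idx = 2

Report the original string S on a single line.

LF mapping: 1 4 0 2 5 3
Walk LF starting at row 2, prepending L[row]:
  step 1: row=2, L[2]='$', prepend. Next row=LF[2]=0
  step 2: row=0, L[0]='k', prepend. Next row=LF[0]=1
  step 3: row=1, L[1]='l', prepend. Next row=LF[1]=4
  step 4: row=4, L[4]='l', prepend. Next row=LF[4]=5
  step 5: row=5, L[5]='k', prepend. Next row=LF[5]=3
  step 6: row=3, L[3]='k', prepend. Next row=LF[3]=2
Reversed output: kkllk$

Answer: kkllk$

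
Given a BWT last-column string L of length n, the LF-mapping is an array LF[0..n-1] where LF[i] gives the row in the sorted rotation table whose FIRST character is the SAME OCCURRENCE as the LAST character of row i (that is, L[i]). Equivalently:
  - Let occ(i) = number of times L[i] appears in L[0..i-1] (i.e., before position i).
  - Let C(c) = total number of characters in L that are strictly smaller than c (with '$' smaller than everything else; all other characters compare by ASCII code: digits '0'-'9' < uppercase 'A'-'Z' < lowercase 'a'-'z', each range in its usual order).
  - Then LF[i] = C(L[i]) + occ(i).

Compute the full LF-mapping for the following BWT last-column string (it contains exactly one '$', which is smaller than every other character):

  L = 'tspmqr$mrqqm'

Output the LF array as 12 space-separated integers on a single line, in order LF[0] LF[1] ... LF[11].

Answer: 11 10 4 1 5 8 0 2 9 6 7 3

Derivation:
Char counts: '$':1, 'm':3, 'p':1, 'q':3, 'r':2, 's':1, 't':1
C (first-col start): C('$')=0, C('m')=1, C('p')=4, C('q')=5, C('r')=8, C('s')=10, C('t')=11
L[0]='t': occ=0, LF[0]=C('t')+0=11+0=11
L[1]='s': occ=0, LF[1]=C('s')+0=10+0=10
L[2]='p': occ=0, LF[2]=C('p')+0=4+0=4
L[3]='m': occ=0, LF[3]=C('m')+0=1+0=1
L[4]='q': occ=0, LF[4]=C('q')+0=5+0=5
L[5]='r': occ=0, LF[5]=C('r')+0=8+0=8
L[6]='$': occ=0, LF[6]=C('$')+0=0+0=0
L[7]='m': occ=1, LF[7]=C('m')+1=1+1=2
L[8]='r': occ=1, LF[8]=C('r')+1=8+1=9
L[9]='q': occ=1, LF[9]=C('q')+1=5+1=6
L[10]='q': occ=2, LF[10]=C('q')+2=5+2=7
L[11]='m': occ=2, LF[11]=C('m')+2=1+2=3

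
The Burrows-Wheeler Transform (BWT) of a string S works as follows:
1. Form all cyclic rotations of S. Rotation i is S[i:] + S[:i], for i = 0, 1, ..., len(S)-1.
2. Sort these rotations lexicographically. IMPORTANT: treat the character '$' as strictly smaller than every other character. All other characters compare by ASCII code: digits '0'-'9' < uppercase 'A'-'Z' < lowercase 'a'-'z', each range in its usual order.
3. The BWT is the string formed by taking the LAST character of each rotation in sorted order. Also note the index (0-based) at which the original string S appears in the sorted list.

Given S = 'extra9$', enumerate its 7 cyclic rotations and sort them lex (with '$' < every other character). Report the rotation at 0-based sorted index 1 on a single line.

Answer: 9$extra

Derivation:
All 7 rotations (rotation i = S[i:]+S[:i]):
  rot[0] = extra9$
  rot[1] = xtra9$e
  rot[2] = tra9$ex
  rot[3] = ra9$ext
  rot[4] = a9$extr
  rot[5] = 9$extra
  rot[6] = $extra9
Sorted (with $ < everything):
  sorted[0] = $extra9
  sorted[1] = 9$extra
  sorted[2] = a9$extr
  sorted[3] = extra9$
  sorted[4] = ra9$ext
  sorted[5] = tra9$ex
  sorted[6] = xtra9$e
sorted[1] = 9$extra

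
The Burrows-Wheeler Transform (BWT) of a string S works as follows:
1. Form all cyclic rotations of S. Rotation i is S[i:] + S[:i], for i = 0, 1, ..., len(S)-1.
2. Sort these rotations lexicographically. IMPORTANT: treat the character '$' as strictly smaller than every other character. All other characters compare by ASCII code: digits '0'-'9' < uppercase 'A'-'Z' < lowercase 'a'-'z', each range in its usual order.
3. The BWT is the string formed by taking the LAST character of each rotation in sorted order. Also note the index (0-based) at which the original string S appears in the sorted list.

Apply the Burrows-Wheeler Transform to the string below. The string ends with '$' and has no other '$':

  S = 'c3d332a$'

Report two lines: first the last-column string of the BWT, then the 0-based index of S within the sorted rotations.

All 8 rotations (rotation i = S[i:]+S[:i]):
  rot[0] = c3d332a$
  rot[1] = 3d332a$c
  rot[2] = d332a$c3
  rot[3] = 332a$c3d
  rot[4] = 32a$c3d3
  rot[5] = 2a$c3d33
  rot[6] = a$c3d332
  rot[7] = $c3d332a
Sorted (with $ < everything):
  sorted[0] = $c3d332a  (last char: 'a')
  sorted[1] = 2a$c3d33  (last char: '3')
  sorted[2] = 32a$c3d3  (last char: '3')
  sorted[3] = 332a$c3d  (last char: 'd')
  sorted[4] = 3d332a$c  (last char: 'c')
  sorted[5] = a$c3d332  (last char: '2')
  sorted[6] = c3d332a$  (last char: '$')
  sorted[7] = d332a$c3  (last char: '3')
Last column: a33dc2$3
Original string S is at sorted index 6

Answer: a33dc2$3
6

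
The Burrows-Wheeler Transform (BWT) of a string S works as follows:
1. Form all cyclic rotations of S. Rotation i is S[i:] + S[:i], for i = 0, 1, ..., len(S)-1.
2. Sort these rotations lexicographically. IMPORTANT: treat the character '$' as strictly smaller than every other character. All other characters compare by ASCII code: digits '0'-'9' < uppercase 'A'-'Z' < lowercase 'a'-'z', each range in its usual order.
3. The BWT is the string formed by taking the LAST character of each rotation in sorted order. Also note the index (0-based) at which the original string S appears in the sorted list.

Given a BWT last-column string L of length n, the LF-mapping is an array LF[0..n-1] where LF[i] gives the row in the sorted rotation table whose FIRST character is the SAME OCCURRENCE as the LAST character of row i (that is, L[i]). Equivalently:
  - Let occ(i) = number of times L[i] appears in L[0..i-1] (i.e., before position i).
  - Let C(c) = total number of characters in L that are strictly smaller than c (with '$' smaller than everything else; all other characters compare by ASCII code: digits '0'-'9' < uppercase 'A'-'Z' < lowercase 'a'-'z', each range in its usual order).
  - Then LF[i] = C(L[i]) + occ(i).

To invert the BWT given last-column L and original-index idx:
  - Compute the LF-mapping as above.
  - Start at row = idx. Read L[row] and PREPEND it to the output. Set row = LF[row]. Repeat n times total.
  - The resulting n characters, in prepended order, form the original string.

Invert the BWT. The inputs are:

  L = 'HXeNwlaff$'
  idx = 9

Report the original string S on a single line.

Answer: waffleNXH$

Derivation:
LF mapping: 1 3 5 2 9 8 4 6 7 0
Walk LF starting at row 9, prepending L[row]:
  step 1: row=9, L[9]='$', prepend. Next row=LF[9]=0
  step 2: row=0, L[0]='H', prepend. Next row=LF[0]=1
  step 3: row=1, L[1]='X', prepend. Next row=LF[1]=3
  step 4: row=3, L[3]='N', prepend. Next row=LF[3]=2
  step 5: row=2, L[2]='e', prepend. Next row=LF[2]=5
  step 6: row=5, L[5]='l', prepend. Next row=LF[5]=8
  step 7: row=8, L[8]='f', prepend. Next row=LF[8]=7
  step 8: row=7, L[7]='f', prepend. Next row=LF[7]=6
  step 9: row=6, L[6]='a', prepend. Next row=LF[6]=4
  step 10: row=4, L[4]='w', prepend. Next row=LF[4]=9
Reversed output: waffleNXH$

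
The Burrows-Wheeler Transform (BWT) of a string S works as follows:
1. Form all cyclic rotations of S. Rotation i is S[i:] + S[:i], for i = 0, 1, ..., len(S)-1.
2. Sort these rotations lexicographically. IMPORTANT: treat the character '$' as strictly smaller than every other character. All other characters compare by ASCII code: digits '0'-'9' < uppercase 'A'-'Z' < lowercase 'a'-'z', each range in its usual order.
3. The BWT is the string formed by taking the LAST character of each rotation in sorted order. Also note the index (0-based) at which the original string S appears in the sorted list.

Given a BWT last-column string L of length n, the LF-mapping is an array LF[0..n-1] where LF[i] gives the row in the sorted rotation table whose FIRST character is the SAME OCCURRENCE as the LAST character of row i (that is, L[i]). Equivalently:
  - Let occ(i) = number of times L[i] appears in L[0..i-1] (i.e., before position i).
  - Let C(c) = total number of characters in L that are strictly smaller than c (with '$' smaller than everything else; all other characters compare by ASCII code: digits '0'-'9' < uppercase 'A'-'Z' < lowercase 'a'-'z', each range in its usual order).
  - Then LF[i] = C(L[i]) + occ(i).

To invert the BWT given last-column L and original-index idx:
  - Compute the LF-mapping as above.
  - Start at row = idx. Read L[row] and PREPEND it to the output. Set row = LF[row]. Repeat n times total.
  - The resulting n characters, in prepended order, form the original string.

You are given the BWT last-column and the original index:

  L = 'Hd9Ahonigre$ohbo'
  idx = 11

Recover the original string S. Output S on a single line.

Answer: neighborhood9AH$

Derivation:
LF mapping: 3 5 1 2 8 12 11 10 7 15 6 0 13 9 4 14
Walk LF starting at row 11, prepending L[row]:
  step 1: row=11, L[11]='$', prepend. Next row=LF[11]=0
  step 2: row=0, L[0]='H', prepend. Next row=LF[0]=3
  step 3: row=3, L[3]='A', prepend. Next row=LF[3]=2
  step 4: row=2, L[2]='9', prepend. Next row=LF[2]=1
  step 5: row=1, L[1]='d', prepend. Next row=LF[1]=5
  step 6: row=5, L[5]='o', prepend. Next row=LF[5]=12
  step 7: row=12, L[12]='o', prepend. Next row=LF[12]=13
  step 8: row=13, L[13]='h', prepend. Next row=LF[13]=9
  step 9: row=9, L[9]='r', prepend. Next row=LF[9]=15
  step 10: row=15, L[15]='o', prepend. Next row=LF[15]=14
  step 11: row=14, L[14]='b', prepend. Next row=LF[14]=4
  step 12: row=4, L[4]='h', prepend. Next row=LF[4]=8
  step 13: row=8, L[8]='g', prepend. Next row=LF[8]=7
  step 14: row=7, L[7]='i', prepend. Next row=LF[7]=10
  step 15: row=10, L[10]='e', prepend. Next row=LF[10]=6
  step 16: row=6, L[6]='n', prepend. Next row=LF[6]=11
Reversed output: neighborhood9AH$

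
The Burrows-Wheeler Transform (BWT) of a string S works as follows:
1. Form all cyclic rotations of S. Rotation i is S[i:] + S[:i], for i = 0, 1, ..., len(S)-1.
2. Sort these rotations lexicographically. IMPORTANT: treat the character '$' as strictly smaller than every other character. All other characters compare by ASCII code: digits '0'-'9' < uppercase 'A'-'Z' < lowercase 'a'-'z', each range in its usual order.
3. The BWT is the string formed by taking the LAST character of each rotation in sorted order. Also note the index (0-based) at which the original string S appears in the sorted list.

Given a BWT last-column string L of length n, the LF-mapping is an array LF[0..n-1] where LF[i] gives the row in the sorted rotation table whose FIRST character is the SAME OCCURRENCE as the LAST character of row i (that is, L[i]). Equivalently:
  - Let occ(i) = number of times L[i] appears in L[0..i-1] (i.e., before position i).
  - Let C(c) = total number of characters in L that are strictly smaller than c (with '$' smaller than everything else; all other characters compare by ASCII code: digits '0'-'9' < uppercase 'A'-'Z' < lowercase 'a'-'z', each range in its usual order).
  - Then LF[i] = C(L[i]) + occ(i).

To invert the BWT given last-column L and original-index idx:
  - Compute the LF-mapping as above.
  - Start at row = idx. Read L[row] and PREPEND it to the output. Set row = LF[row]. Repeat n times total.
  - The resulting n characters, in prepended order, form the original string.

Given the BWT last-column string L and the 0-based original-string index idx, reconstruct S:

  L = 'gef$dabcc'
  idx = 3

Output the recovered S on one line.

LF mapping: 8 6 7 0 5 1 2 3 4
Walk LF starting at row 3, prepending L[row]:
  step 1: row=3, L[3]='$', prepend. Next row=LF[3]=0
  step 2: row=0, L[0]='g', prepend. Next row=LF[0]=8
  step 3: row=8, L[8]='c', prepend. Next row=LF[8]=4
  step 4: row=4, L[4]='d', prepend. Next row=LF[4]=5
  step 5: row=5, L[5]='a', prepend. Next row=LF[5]=1
  step 6: row=1, L[1]='e', prepend. Next row=LF[1]=6
  step 7: row=6, L[6]='b', prepend. Next row=LF[6]=2
  step 8: row=2, L[2]='f', prepend. Next row=LF[2]=7
  step 9: row=7, L[7]='c', prepend. Next row=LF[7]=3
Reversed output: cfbeadcg$

Answer: cfbeadcg$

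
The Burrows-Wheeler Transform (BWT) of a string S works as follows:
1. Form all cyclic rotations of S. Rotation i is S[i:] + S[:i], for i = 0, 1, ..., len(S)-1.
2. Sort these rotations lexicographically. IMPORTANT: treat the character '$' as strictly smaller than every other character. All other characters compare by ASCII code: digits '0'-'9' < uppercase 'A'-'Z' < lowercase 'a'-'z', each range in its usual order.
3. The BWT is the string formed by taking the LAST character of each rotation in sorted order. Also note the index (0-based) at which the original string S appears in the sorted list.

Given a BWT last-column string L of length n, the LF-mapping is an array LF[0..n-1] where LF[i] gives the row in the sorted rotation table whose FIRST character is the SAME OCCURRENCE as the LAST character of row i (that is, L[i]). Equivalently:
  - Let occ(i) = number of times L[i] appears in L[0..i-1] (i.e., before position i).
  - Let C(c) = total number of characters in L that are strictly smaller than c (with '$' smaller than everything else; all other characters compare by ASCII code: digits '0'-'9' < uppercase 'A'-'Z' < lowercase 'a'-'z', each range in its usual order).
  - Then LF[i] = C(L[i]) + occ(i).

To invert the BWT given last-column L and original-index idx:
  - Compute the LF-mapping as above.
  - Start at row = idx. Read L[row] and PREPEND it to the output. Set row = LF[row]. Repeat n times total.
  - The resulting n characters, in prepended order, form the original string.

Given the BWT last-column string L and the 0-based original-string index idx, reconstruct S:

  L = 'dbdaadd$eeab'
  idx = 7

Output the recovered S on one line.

Answer: dabaaedbedd$

Derivation:
LF mapping: 6 4 7 1 2 8 9 0 10 11 3 5
Walk LF starting at row 7, prepending L[row]:
  step 1: row=7, L[7]='$', prepend. Next row=LF[7]=0
  step 2: row=0, L[0]='d', prepend. Next row=LF[0]=6
  step 3: row=6, L[6]='d', prepend. Next row=LF[6]=9
  step 4: row=9, L[9]='e', prepend. Next row=LF[9]=11
  step 5: row=11, L[11]='b', prepend. Next row=LF[11]=5
  step 6: row=5, L[5]='d', prepend. Next row=LF[5]=8
  step 7: row=8, L[8]='e', prepend. Next row=LF[8]=10
  step 8: row=10, L[10]='a', prepend. Next row=LF[10]=3
  step 9: row=3, L[3]='a', prepend. Next row=LF[3]=1
  step 10: row=1, L[1]='b', prepend. Next row=LF[1]=4
  step 11: row=4, L[4]='a', prepend. Next row=LF[4]=2
  step 12: row=2, L[2]='d', prepend. Next row=LF[2]=7
Reversed output: dabaaedbedd$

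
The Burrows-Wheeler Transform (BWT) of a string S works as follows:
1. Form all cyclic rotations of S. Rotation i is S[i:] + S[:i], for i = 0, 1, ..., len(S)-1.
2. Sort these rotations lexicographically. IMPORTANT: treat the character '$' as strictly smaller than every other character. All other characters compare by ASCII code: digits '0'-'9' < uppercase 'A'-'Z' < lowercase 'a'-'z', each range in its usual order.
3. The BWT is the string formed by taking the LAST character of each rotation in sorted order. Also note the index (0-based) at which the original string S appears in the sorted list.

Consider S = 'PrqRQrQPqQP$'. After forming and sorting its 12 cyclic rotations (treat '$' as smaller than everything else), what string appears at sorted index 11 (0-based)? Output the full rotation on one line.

Answer: rqRQrQPqQP$P

Derivation:
All 12 rotations (rotation i = S[i:]+S[:i]):
  rot[0] = PrqRQrQPqQP$
  rot[1] = rqRQrQPqQP$P
  rot[2] = qRQrQPqQP$Pr
  rot[3] = RQrQPqQP$Prq
  rot[4] = QrQPqQP$PrqR
  rot[5] = rQPqQP$PrqRQ
  rot[6] = QPqQP$PrqRQr
  rot[7] = PqQP$PrqRQrQ
  rot[8] = qQP$PrqRQrQP
  rot[9] = QP$PrqRQrQPq
  rot[10] = P$PrqRQrQPqQ
  rot[11] = $PrqRQrQPqQP
Sorted (with $ < everything):
  sorted[0] = $PrqRQrQPqQP
  sorted[1] = P$PrqRQrQPqQ
  sorted[2] = PqQP$PrqRQrQ
  sorted[3] = PrqRQrQPqQP$
  sorted[4] = QP$PrqRQrQPq
  sorted[5] = QPqQP$PrqRQr
  sorted[6] = QrQPqQP$PrqR
  sorted[7] = RQrQPqQP$Prq
  sorted[8] = qQP$PrqRQrQP
  sorted[9] = qRQrQPqQP$Pr
  sorted[10] = rQPqQP$PrqRQ
  sorted[11] = rqRQrQPqQP$P
sorted[11] = rqRQrQPqQP$P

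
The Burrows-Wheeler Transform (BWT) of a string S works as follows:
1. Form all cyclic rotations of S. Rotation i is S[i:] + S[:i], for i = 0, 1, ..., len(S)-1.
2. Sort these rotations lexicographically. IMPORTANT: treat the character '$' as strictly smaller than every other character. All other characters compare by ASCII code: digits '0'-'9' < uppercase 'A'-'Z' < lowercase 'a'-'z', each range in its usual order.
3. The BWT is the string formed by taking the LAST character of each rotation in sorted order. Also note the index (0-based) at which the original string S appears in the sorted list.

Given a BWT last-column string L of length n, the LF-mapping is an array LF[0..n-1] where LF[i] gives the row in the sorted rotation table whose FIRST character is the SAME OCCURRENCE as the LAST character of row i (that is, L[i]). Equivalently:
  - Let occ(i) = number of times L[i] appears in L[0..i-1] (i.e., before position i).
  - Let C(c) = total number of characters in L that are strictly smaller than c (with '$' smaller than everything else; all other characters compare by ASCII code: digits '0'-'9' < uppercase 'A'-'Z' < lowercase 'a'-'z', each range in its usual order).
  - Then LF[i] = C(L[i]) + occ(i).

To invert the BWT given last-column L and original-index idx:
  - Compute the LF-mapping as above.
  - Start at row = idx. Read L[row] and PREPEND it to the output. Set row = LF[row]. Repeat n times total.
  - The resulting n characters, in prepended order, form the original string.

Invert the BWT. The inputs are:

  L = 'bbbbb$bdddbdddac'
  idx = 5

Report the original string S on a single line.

LF mapping: 2 3 4 5 6 0 7 10 11 12 8 13 14 15 1 9
Walk LF starting at row 5, prepending L[row]:
  step 1: row=5, L[5]='$', prepend. Next row=LF[5]=0
  step 2: row=0, L[0]='b', prepend. Next row=LF[0]=2
  step 3: row=2, L[2]='b', prepend. Next row=LF[2]=4
  step 4: row=4, L[4]='b', prepend. Next row=LF[4]=6
  step 5: row=6, L[6]='b', prepend. Next row=LF[6]=7
  step 6: row=7, L[7]='d', prepend. Next row=LF[7]=10
  step 7: row=10, L[10]='b', prepend. Next row=LF[10]=8
  step 8: row=8, L[8]='d', prepend. Next row=LF[8]=11
  step 9: row=11, L[11]='d', prepend. Next row=LF[11]=13
  step 10: row=13, L[13]='d', prepend. Next row=LF[13]=15
  step 11: row=15, L[15]='c', prepend. Next row=LF[15]=9
  step 12: row=9, L[9]='d', prepend. Next row=LF[9]=12
  step 13: row=12, L[12]='d', prepend. Next row=LF[12]=14
  step 14: row=14, L[14]='a', prepend. Next row=LF[14]=1
  step 15: row=1, L[1]='b', prepend. Next row=LF[1]=3
  step 16: row=3, L[3]='b', prepend. Next row=LF[3]=5
Reversed output: bbaddcdddbdbbbb$

Answer: bbaddcdddbdbbbb$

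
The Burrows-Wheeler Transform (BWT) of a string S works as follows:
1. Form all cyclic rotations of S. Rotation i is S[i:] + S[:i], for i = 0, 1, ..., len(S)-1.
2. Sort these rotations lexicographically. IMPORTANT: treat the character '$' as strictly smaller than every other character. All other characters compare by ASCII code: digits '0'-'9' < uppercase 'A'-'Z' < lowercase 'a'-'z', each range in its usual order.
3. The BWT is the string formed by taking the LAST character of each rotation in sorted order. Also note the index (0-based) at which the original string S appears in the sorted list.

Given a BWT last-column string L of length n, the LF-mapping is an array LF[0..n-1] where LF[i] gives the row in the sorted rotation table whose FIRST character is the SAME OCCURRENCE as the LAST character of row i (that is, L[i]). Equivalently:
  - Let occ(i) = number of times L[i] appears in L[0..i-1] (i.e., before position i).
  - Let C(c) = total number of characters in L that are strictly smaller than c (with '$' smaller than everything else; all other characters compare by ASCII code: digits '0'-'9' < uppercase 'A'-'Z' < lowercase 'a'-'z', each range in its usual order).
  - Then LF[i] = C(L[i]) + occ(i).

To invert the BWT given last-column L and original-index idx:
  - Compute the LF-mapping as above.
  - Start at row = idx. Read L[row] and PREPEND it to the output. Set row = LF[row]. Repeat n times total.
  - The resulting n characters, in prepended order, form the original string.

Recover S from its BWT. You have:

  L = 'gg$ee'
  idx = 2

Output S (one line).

LF mapping: 3 4 0 1 2
Walk LF starting at row 2, prepending L[row]:
  step 1: row=2, L[2]='$', prepend. Next row=LF[2]=0
  step 2: row=0, L[0]='g', prepend. Next row=LF[0]=3
  step 3: row=3, L[3]='e', prepend. Next row=LF[3]=1
  step 4: row=1, L[1]='g', prepend. Next row=LF[1]=4
  step 5: row=4, L[4]='e', prepend. Next row=LF[4]=2
Reversed output: egeg$

Answer: egeg$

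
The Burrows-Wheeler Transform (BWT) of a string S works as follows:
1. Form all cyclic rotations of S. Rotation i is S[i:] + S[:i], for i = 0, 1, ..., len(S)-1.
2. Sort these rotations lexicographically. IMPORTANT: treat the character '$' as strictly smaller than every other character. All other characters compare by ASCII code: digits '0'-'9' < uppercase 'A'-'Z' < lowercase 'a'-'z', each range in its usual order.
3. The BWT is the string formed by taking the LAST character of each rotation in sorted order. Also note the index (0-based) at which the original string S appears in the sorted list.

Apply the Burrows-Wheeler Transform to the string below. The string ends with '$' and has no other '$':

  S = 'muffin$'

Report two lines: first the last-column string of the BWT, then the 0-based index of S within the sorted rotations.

Answer: nuff$im
4

Derivation:
All 7 rotations (rotation i = S[i:]+S[:i]):
  rot[0] = muffin$
  rot[1] = uffin$m
  rot[2] = ffin$mu
  rot[3] = fin$muf
  rot[4] = in$muff
  rot[5] = n$muffi
  rot[6] = $muffin
Sorted (with $ < everything):
  sorted[0] = $muffin  (last char: 'n')
  sorted[1] = ffin$mu  (last char: 'u')
  sorted[2] = fin$muf  (last char: 'f')
  sorted[3] = in$muff  (last char: 'f')
  sorted[4] = muffin$  (last char: '$')
  sorted[5] = n$muffi  (last char: 'i')
  sorted[6] = uffin$m  (last char: 'm')
Last column: nuff$im
Original string S is at sorted index 4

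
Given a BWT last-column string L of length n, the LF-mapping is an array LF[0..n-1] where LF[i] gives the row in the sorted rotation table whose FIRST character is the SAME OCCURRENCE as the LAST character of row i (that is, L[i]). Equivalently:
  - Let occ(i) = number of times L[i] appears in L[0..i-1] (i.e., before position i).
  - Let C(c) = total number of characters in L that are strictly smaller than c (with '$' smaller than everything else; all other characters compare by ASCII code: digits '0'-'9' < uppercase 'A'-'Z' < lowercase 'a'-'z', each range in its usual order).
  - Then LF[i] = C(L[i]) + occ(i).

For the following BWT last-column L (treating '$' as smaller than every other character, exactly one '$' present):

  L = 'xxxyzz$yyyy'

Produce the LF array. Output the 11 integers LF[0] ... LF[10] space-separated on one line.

Char counts: '$':1, 'x':3, 'y':5, 'z':2
C (first-col start): C('$')=0, C('x')=1, C('y')=4, C('z')=9
L[0]='x': occ=0, LF[0]=C('x')+0=1+0=1
L[1]='x': occ=1, LF[1]=C('x')+1=1+1=2
L[2]='x': occ=2, LF[2]=C('x')+2=1+2=3
L[3]='y': occ=0, LF[3]=C('y')+0=4+0=4
L[4]='z': occ=0, LF[4]=C('z')+0=9+0=9
L[5]='z': occ=1, LF[5]=C('z')+1=9+1=10
L[6]='$': occ=0, LF[6]=C('$')+0=0+0=0
L[7]='y': occ=1, LF[7]=C('y')+1=4+1=5
L[8]='y': occ=2, LF[8]=C('y')+2=4+2=6
L[9]='y': occ=3, LF[9]=C('y')+3=4+3=7
L[10]='y': occ=4, LF[10]=C('y')+4=4+4=8

Answer: 1 2 3 4 9 10 0 5 6 7 8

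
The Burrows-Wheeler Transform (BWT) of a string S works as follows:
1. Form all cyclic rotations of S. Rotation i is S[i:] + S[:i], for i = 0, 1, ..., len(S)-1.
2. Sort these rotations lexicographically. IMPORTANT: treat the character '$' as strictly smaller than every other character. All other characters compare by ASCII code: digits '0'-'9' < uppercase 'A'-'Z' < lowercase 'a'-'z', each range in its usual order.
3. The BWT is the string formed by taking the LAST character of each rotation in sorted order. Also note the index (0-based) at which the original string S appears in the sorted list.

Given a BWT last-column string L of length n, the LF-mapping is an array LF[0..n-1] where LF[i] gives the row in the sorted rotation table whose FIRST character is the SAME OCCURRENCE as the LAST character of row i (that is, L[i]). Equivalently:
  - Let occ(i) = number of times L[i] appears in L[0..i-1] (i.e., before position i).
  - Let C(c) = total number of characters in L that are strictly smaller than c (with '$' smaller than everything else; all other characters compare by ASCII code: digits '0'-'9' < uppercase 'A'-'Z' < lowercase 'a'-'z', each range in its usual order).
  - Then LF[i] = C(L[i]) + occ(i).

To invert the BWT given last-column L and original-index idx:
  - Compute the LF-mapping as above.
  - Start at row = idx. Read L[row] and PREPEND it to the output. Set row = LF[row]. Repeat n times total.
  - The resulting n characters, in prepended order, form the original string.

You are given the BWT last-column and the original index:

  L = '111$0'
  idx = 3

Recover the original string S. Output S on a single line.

LF mapping: 2 3 4 0 1
Walk LF starting at row 3, prepending L[row]:
  step 1: row=3, L[3]='$', prepend. Next row=LF[3]=0
  step 2: row=0, L[0]='1', prepend. Next row=LF[0]=2
  step 3: row=2, L[2]='1', prepend. Next row=LF[2]=4
  step 4: row=4, L[4]='0', prepend. Next row=LF[4]=1
  step 5: row=1, L[1]='1', prepend. Next row=LF[1]=3
Reversed output: 1011$

Answer: 1011$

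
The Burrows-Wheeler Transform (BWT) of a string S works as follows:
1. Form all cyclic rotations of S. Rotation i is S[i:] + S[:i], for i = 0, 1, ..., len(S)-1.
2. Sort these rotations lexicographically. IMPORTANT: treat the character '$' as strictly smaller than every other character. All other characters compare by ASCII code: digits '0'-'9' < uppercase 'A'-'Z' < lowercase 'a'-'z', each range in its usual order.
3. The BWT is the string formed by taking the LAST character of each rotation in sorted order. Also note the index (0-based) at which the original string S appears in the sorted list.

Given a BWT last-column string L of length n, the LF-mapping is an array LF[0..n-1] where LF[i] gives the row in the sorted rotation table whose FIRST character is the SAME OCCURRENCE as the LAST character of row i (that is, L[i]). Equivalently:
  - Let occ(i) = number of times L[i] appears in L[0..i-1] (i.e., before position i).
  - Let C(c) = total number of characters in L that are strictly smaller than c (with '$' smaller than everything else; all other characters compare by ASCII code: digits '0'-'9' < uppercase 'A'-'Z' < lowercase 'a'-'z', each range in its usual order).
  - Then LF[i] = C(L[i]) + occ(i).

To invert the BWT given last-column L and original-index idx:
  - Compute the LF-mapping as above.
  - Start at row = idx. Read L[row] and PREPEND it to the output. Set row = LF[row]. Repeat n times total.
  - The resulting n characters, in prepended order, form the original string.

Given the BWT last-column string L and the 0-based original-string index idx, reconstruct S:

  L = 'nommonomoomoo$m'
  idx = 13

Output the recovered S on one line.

Answer: ooommmnmooomon$

Derivation:
LF mapping: 6 8 1 2 9 7 10 3 11 12 4 13 14 0 5
Walk LF starting at row 13, prepending L[row]:
  step 1: row=13, L[13]='$', prepend. Next row=LF[13]=0
  step 2: row=0, L[0]='n', prepend. Next row=LF[0]=6
  step 3: row=6, L[6]='o', prepend. Next row=LF[6]=10
  step 4: row=10, L[10]='m', prepend. Next row=LF[10]=4
  step 5: row=4, L[4]='o', prepend. Next row=LF[4]=9
  step 6: row=9, L[9]='o', prepend. Next row=LF[9]=12
  step 7: row=12, L[12]='o', prepend. Next row=LF[12]=14
  step 8: row=14, L[14]='m', prepend. Next row=LF[14]=5
  step 9: row=5, L[5]='n', prepend. Next row=LF[5]=7
  step 10: row=7, L[7]='m', prepend. Next row=LF[7]=3
  step 11: row=3, L[3]='m', prepend. Next row=LF[3]=2
  step 12: row=2, L[2]='m', prepend. Next row=LF[2]=1
  step 13: row=1, L[1]='o', prepend. Next row=LF[1]=8
  step 14: row=8, L[8]='o', prepend. Next row=LF[8]=11
  step 15: row=11, L[11]='o', prepend. Next row=LF[11]=13
Reversed output: ooommmnmooomon$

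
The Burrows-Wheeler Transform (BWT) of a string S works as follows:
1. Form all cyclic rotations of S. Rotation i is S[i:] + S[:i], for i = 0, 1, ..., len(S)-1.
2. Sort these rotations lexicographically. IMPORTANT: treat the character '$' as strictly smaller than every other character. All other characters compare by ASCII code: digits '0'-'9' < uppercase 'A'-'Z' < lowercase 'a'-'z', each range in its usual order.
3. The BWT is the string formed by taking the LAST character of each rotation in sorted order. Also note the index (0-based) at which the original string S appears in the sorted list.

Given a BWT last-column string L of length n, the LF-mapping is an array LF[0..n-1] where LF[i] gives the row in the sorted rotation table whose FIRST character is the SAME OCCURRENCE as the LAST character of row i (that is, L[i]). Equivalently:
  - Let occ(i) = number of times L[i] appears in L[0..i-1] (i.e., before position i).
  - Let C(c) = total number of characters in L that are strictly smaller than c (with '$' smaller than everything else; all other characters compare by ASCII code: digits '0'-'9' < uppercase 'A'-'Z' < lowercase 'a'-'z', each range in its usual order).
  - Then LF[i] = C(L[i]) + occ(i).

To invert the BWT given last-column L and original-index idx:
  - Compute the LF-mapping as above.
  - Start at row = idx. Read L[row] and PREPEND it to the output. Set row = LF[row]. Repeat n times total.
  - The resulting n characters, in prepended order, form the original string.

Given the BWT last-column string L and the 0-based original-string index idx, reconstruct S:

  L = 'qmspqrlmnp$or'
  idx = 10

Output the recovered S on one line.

Answer: rorsmlpmpqnq$

Derivation:
LF mapping: 8 2 12 6 9 10 1 3 4 7 0 5 11
Walk LF starting at row 10, prepending L[row]:
  step 1: row=10, L[10]='$', prepend. Next row=LF[10]=0
  step 2: row=0, L[0]='q', prepend. Next row=LF[0]=8
  step 3: row=8, L[8]='n', prepend. Next row=LF[8]=4
  step 4: row=4, L[4]='q', prepend. Next row=LF[4]=9
  step 5: row=9, L[9]='p', prepend. Next row=LF[9]=7
  step 6: row=7, L[7]='m', prepend. Next row=LF[7]=3
  step 7: row=3, L[3]='p', prepend. Next row=LF[3]=6
  step 8: row=6, L[6]='l', prepend. Next row=LF[6]=1
  step 9: row=1, L[1]='m', prepend. Next row=LF[1]=2
  step 10: row=2, L[2]='s', prepend. Next row=LF[2]=12
  step 11: row=12, L[12]='r', prepend. Next row=LF[12]=11
  step 12: row=11, L[11]='o', prepend. Next row=LF[11]=5
  step 13: row=5, L[5]='r', prepend. Next row=LF[5]=10
Reversed output: rorsmlpmpqnq$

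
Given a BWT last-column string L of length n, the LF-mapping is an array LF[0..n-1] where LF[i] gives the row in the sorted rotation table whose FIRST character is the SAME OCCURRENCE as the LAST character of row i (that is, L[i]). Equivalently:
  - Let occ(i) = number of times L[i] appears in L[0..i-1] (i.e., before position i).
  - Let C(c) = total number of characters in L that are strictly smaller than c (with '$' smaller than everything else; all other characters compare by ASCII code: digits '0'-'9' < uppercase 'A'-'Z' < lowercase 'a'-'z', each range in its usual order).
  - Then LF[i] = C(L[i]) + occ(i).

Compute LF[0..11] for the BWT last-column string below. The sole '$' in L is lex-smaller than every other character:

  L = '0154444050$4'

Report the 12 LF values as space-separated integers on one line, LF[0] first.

Char counts: '$':1, '0':3, '1':1, '4':5, '5':2
C (first-col start): C('$')=0, C('0')=1, C('1')=4, C('4')=5, C('5')=10
L[0]='0': occ=0, LF[0]=C('0')+0=1+0=1
L[1]='1': occ=0, LF[1]=C('1')+0=4+0=4
L[2]='5': occ=0, LF[2]=C('5')+0=10+0=10
L[3]='4': occ=0, LF[3]=C('4')+0=5+0=5
L[4]='4': occ=1, LF[4]=C('4')+1=5+1=6
L[5]='4': occ=2, LF[5]=C('4')+2=5+2=7
L[6]='4': occ=3, LF[6]=C('4')+3=5+3=8
L[7]='0': occ=1, LF[7]=C('0')+1=1+1=2
L[8]='5': occ=1, LF[8]=C('5')+1=10+1=11
L[9]='0': occ=2, LF[9]=C('0')+2=1+2=3
L[10]='$': occ=0, LF[10]=C('$')+0=0+0=0
L[11]='4': occ=4, LF[11]=C('4')+4=5+4=9

Answer: 1 4 10 5 6 7 8 2 11 3 0 9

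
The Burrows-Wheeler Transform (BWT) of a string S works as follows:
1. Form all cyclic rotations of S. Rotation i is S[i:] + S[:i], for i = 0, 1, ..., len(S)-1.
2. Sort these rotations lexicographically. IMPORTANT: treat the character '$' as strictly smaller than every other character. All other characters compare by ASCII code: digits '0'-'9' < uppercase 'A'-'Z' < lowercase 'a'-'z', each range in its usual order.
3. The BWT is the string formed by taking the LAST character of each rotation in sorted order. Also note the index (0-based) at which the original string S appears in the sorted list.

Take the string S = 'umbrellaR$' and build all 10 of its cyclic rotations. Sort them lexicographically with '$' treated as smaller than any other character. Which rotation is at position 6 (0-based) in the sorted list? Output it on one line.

Answer: llaR$umbre

Derivation:
All 10 rotations (rotation i = S[i:]+S[:i]):
  rot[0] = umbrellaR$
  rot[1] = mbrellaR$u
  rot[2] = brellaR$um
  rot[3] = rellaR$umb
  rot[4] = ellaR$umbr
  rot[5] = llaR$umbre
  rot[6] = laR$umbrel
  rot[7] = aR$umbrell
  rot[8] = R$umbrella
  rot[9] = $umbrellaR
Sorted (with $ < everything):
  sorted[0] = $umbrellaR
  sorted[1] = R$umbrella
  sorted[2] = aR$umbrell
  sorted[3] = brellaR$um
  sorted[4] = ellaR$umbr
  sorted[5] = laR$umbrel
  sorted[6] = llaR$umbre
  sorted[7] = mbrellaR$u
  sorted[8] = rellaR$umb
  sorted[9] = umbrellaR$
sorted[6] = llaR$umbre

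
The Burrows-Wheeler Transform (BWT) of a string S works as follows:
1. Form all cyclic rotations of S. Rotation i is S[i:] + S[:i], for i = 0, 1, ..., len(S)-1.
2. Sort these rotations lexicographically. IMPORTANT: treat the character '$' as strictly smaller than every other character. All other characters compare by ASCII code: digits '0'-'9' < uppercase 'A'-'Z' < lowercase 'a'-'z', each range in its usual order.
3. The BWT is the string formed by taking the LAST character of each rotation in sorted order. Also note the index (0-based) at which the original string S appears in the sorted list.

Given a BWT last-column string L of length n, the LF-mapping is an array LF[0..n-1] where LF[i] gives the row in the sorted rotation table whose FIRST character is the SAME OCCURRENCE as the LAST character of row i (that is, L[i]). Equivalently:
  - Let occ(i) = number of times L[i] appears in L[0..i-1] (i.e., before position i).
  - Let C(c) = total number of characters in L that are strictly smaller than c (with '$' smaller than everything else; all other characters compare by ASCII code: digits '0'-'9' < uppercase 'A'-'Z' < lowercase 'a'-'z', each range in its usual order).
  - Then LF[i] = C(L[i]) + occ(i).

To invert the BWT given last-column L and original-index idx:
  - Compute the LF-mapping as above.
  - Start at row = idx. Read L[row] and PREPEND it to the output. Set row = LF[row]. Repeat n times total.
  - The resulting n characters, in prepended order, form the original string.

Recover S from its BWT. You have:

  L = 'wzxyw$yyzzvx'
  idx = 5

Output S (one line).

Answer: xzzvzyyywxw$

Derivation:
LF mapping: 2 9 4 6 3 0 7 8 10 11 1 5
Walk LF starting at row 5, prepending L[row]:
  step 1: row=5, L[5]='$', prepend. Next row=LF[5]=0
  step 2: row=0, L[0]='w', prepend. Next row=LF[0]=2
  step 3: row=2, L[2]='x', prepend. Next row=LF[2]=4
  step 4: row=4, L[4]='w', prepend. Next row=LF[4]=3
  step 5: row=3, L[3]='y', prepend. Next row=LF[3]=6
  step 6: row=6, L[6]='y', prepend. Next row=LF[6]=7
  step 7: row=7, L[7]='y', prepend. Next row=LF[7]=8
  step 8: row=8, L[8]='z', prepend. Next row=LF[8]=10
  step 9: row=10, L[10]='v', prepend. Next row=LF[10]=1
  step 10: row=1, L[1]='z', prepend. Next row=LF[1]=9
  step 11: row=9, L[9]='z', prepend. Next row=LF[9]=11
  step 12: row=11, L[11]='x', prepend. Next row=LF[11]=5
Reversed output: xzzvzyyywxw$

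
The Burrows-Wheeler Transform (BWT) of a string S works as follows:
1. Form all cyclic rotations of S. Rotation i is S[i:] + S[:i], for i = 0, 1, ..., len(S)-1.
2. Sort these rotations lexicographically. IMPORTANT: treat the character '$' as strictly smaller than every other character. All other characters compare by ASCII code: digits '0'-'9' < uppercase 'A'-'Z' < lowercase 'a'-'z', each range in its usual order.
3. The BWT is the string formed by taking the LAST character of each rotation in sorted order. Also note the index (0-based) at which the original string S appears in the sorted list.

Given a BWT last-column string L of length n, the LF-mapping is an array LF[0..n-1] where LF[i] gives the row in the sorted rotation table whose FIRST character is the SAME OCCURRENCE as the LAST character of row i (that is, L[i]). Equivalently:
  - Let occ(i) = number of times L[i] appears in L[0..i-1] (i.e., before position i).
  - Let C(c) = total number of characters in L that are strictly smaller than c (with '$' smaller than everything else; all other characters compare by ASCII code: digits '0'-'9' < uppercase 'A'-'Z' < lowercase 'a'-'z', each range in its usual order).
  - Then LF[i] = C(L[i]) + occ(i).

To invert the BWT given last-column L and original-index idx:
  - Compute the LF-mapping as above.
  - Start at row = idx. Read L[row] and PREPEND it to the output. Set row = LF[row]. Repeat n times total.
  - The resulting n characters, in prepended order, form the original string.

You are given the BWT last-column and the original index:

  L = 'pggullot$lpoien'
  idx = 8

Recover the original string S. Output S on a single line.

LF mapping: 11 2 3 14 5 6 9 13 0 7 12 10 4 1 8
Walk LF starting at row 8, prepending L[row]:
  step 1: row=8, L[8]='$', prepend. Next row=LF[8]=0
  step 2: row=0, L[0]='p', prepend. Next row=LF[0]=11
  step 3: row=11, L[11]='o', prepend. Next row=LF[11]=10
  step 4: row=10, L[10]='p', prepend. Next row=LF[10]=12
  step 5: row=12, L[12]='i', prepend. Next row=LF[12]=4
  step 6: row=4, L[4]='l', prepend. Next row=LF[4]=5
  step 7: row=5, L[5]='l', prepend. Next row=LF[5]=6
  step 8: row=6, L[6]='o', prepend. Next row=LF[6]=9
  step 9: row=9, L[9]='l', prepend. Next row=LF[9]=7
  step 10: row=7, L[7]='t', prepend. Next row=LF[7]=13
  step 11: row=13, L[13]='e', prepend. Next row=LF[13]=1
  step 12: row=1, L[1]='g', prepend. Next row=LF[1]=2
  step 13: row=2, L[2]='g', prepend. Next row=LF[2]=3
  step 14: row=3, L[3]='u', prepend. Next row=LF[3]=14
  step 15: row=14, L[14]='n', prepend. Next row=LF[14]=8
Reversed output: nuggetlollipop$

Answer: nuggetlollipop$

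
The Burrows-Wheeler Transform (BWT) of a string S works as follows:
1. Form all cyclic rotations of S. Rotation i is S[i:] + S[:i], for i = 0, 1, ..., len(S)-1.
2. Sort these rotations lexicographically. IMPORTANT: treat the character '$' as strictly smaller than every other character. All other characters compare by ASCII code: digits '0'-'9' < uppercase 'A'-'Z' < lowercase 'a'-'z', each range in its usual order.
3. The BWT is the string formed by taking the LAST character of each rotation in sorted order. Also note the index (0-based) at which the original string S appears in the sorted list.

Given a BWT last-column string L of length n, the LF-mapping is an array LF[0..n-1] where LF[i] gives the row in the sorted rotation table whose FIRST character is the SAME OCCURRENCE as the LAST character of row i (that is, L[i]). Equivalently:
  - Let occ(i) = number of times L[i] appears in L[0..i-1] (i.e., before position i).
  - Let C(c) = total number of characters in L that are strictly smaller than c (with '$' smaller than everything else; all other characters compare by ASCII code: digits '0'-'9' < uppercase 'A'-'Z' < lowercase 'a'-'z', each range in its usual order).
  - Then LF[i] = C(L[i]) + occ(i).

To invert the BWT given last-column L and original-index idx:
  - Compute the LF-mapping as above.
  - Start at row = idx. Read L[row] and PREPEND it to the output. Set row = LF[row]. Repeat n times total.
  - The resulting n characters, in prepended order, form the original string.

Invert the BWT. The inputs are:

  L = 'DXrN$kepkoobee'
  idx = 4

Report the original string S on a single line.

Answer: bookkeeperNXD$

Derivation:
LF mapping: 1 3 13 2 0 8 5 12 9 10 11 4 6 7
Walk LF starting at row 4, prepending L[row]:
  step 1: row=4, L[4]='$', prepend. Next row=LF[4]=0
  step 2: row=0, L[0]='D', prepend. Next row=LF[0]=1
  step 3: row=1, L[1]='X', prepend. Next row=LF[1]=3
  step 4: row=3, L[3]='N', prepend. Next row=LF[3]=2
  step 5: row=2, L[2]='r', prepend. Next row=LF[2]=13
  step 6: row=13, L[13]='e', prepend. Next row=LF[13]=7
  step 7: row=7, L[7]='p', prepend. Next row=LF[7]=12
  step 8: row=12, L[12]='e', prepend. Next row=LF[12]=6
  step 9: row=6, L[6]='e', prepend. Next row=LF[6]=5
  step 10: row=5, L[5]='k', prepend. Next row=LF[5]=8
  step 11: row=8, L[8]='k', prepend. Next row=LF[8]=9
  step 12: row=9, L[9]='o', prepend. Next row=LF[9]=10
  step 13: row=10, L[10]='o', prepend. Next row=LF[10]=11
  step 14: row=11, L[11]='b', prepend. Next row=LF[11]=4
Reversed output: bookkeeperNXD$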